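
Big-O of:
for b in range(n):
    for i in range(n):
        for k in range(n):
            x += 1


Per nesting level: O(n) * O(n) * O(n) = O(n^3)
Complexity: O(n^3)


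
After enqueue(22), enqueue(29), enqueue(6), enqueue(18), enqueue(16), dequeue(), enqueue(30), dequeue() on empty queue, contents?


enqueue(22) -> [22]
enqueue(29) -> [22, 29]
enqueue(6) -> [22, 29, 6]
enqueue(18) -> [22, 29, 6, 18]
enqueue(16) -> [22, 29, 6, 18, 16]
dequeue() returns 22 -> [29, 6, 18, 16]
enqueue(30) -> [29, 6, 18, 16, 30]
dequeue() returns 29 -> [6, 18, 16, 30]
Final queue (front to back): [6, 18, 16, 30]


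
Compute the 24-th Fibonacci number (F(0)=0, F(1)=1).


F(n)=F(n-1)+F(n-2)
...F(22)=17711, F(23)=28657, F(24)=46368


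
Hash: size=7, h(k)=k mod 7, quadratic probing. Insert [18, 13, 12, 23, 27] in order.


Insertions: 18->slot 4; 13->slot 6; 12->slot 5; 23->slot 2; 27->slot 0
Table: [27, None, 23, None, 18, 12, 13]


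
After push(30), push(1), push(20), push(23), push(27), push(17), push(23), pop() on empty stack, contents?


push(30) -> [30]
push(1) -> [30, 1]
push(20) -> [30, 1, 20]
push(23) -> [30, 1, 20, 23]
push(27) -> [30, 1, 20, 23, 27]
push(17) -> [30, 1, 20, 23, 27, 17]
push(23) -> [30, 1, 20, 23, 27, 17, 23]
pop() returns 23 -> [30, 1, 20, 23, 27, 17]
Final stack (bottom to top): [30, 1, 20, 23, 27, 17]


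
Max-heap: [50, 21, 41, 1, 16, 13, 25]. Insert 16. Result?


Append 16: [50, 21, 41, 1, 16, 13, 25, 16]
Bubble up: swap idx 7(16) with idx 3(1)
Result: [50, 21, 41, 16, 16, 13, 25, 1]


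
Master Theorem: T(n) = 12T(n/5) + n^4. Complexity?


a=12, b=5, c=4. log_5(12)=1.544 < c=4. Case 3: O(n^c) = O(n^4)
Complexity: O(n^4)


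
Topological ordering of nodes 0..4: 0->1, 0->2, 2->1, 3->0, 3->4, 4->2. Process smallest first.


Kahn's algorithm, process smallest node first
Order: [3, 0, 4, 2, 1]


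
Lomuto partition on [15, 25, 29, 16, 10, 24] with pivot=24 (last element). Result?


Elements <= 24 go left of pivot.
Result: [15, 16, 10, 24, 29, 25], pivot at index 3


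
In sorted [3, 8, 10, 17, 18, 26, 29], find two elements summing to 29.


Two pointers: lo=0, hi=6
Found pair: (3, 26) summing to 29


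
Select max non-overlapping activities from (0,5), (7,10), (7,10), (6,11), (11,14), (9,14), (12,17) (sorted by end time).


Greedy: pick earliest-ending, then skip overlaps.
Selected (3 activities): [(0, 5), (7, 10), (11, 14)]


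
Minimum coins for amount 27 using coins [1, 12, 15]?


dp[0]=0; dp[i]=1+min(dp[i-c] for c in coins)
...dp[22]=8, dp[23]=9, dp[24]=2, dp[25]=3, dp[26]=4, dp[27]=2
Minimum coins for 27 = 2


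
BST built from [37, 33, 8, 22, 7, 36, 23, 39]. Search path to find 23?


BST root = 37
Search for 23: compare at each node
Path: [37, 33, 8, 22, 23]


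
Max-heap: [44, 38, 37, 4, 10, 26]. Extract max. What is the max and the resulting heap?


Max = 44
Replace root with last, heapify down
Resulting heap: [38, 26, 37, 4, 10]


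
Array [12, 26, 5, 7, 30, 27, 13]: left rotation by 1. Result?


Left rotate by 1: [26, 5, 7, 30, 27, 13, 12]


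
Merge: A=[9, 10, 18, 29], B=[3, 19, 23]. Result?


Compare heads, take smaller each step.
Merged: [3, 9, 10, 18, 19, 23, 29]


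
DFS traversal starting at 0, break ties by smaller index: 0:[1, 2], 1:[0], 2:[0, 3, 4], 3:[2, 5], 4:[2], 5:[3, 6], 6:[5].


DFS stack-based: start with [0]
Visit order: [0, 1, 2, 3, 5, 6, 4]


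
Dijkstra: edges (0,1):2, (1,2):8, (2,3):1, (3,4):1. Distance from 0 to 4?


Dijkstra from 0:
Distances: {0: 0, 1: 2, 2: 10, 3: 11, 4: 12}
Shortest distance to 4 = 12, path = [0, 1, 2, 3, 4]


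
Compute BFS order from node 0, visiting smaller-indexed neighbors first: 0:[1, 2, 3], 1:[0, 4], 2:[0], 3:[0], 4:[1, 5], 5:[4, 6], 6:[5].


BFS queue: start with [0]
Visit order: [0, 1, 2, 3, 4, 5, 6]


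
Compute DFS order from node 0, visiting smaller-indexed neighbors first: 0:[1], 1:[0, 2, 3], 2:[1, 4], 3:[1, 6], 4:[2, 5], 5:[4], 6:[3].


DFS stack-based: start with [0]
Visit order: [0, 1, 2, 4, 5, 3, 6]


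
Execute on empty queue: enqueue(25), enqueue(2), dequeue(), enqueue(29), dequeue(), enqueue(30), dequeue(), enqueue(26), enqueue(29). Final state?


enqueue(25) -> [25]
enqueue(2) -> [25, 2]
dequeue() returns 25 -> [2]
enqueue(29) -> [2, 29]
dequeue() returns 2 -> [29]
enqueue(30) -> [29, 30]
dequeue() returns 29 -> [30]
enqueue(26) -> [30, 26]
enqueue(29) -> [30, 26, 29]
Final queue (front to back): [30, 26, 29]


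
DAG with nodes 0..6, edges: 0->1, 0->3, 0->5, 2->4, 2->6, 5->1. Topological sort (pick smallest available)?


Kahn's algorithm, process smallest node first
Order: [0, 2, 3, 4, 5, 1, 6]


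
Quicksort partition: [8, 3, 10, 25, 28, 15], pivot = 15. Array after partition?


Elements <= 15 go left of pivot.
Result: [8, 3, 10, 15, 28, 25], pivot at index 3


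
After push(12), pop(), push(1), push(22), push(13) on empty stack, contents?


push(12) -> [12]
pop() returns 12 -> []
push(1) -> [1]
push(22) -> [1, 22]
push(13) -> [1, 22, 13]
Final stack (bottom to top): [1, 22, 13]


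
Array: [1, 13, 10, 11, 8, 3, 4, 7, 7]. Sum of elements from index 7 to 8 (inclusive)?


Prefix sums: [0, 1, 14, 24, 35, 43, 46, 50, 57, 64]
Sum[7..8] = prefix[9] - prefix[7] = 64 - 50 = 14


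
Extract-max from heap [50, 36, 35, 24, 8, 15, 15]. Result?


Max = 50
Replace root with last, heapify down
Resulting heap: [36, 24, 35, 15, 8, 15]


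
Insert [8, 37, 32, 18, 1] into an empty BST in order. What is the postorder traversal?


Root = 8; build tree by BST insertion.
Postorder traversal: [1, 18, 32, 37, 8]


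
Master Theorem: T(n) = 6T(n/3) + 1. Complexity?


a=6, b=3, c=0. log_3(6)=1.631 > c=0. Case 1: O(n^log_b(a)) = O(n^1.631)
Complexity: O(n^1.631)


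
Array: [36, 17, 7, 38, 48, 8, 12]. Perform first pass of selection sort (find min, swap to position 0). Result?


After one pass: [7, 17, 36, 38, 48, 8, 12]


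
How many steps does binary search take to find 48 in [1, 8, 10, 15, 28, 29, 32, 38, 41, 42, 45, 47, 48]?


Search for 48:
[0,12] mid=6 arr[6]=32
[7,12] mid=9 arr[9]=42
[10,12] mid=11 arr[11]=47
[12,12] mid=12 arr[12]=48
Total: 4 comparisons


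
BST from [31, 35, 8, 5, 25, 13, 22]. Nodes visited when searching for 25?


BST root = 31
Search for 25: compare at each node
Path: [31, 8, 25]


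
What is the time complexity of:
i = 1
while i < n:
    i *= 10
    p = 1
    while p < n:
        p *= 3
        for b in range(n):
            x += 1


Per nesting level: O(log n) * O(log n) * O(n) = O(n (log n)^2)
Complexity: O(n (log n)^2)


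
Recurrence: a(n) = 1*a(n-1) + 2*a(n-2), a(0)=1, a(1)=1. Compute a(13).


Build bottom-up:
...a(11)=1365, a(12)=2731, a(13)=1*2731+2*1365=5461


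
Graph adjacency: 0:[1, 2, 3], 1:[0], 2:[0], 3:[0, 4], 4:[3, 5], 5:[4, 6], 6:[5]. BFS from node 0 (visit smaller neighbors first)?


BFS queue: start with [0]
Visit order: [0, 1, 2, 3, 4, 5, 6]


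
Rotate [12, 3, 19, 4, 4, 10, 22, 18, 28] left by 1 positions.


Left rotate by 1: [3, 19, 4, 4, 10, 22, 18, 28, 12]


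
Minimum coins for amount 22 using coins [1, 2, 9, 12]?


dp[0]=0; dp[i]=1+min(dp[i-c] for c in coins)
...dp[17]=4, dp[18]=2, dp[19]=3, dp[20]=3, dp[21]=2, dp[22]=3
Minimum coins for 22 = 3


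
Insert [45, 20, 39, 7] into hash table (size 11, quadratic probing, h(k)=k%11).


Insertions: 45->slot 1; 20->slot 9; 39->slot 6; 7->slot 7
Table: [None, 45, None, None, None, None, 39, 7, None, 20, None]


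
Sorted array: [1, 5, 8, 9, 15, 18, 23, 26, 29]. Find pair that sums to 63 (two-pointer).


Two pointers: lo=0, hi=8
No pair sums to 63


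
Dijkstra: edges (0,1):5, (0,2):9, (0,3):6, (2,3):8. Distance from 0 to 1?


Dijkstra from 0:
Distances: {0: 0, 1: 5, 2: 9, 3: 6}
Shortest distance to 1 = 5, path = [0, 1]


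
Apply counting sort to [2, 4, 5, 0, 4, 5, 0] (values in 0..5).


Count array: [2, 0, 1, 0, 2, 2]
Reconstruct: [0, 0, 2, 4, 4, 5, 5]


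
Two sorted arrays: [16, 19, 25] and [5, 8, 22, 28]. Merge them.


Compare heads, take smaller each step.
Merged: [5, 8, 16, 19, 22, 25, 28]


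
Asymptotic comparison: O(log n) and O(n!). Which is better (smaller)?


logarithmic grows slower than factorial
O(log n) is asymptotically smaller; O(n!) grows faster


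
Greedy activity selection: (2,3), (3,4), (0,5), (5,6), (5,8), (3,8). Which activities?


Greedy: pick earliest-ending, then skip overlaps.
Selected (3 activities): [(2, 3), (3, 4), (5, 6)]


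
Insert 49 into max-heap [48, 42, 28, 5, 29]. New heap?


Append 49: [48, 42, 28, 5, 29, 49]
Bubble up: swap idx 5(49) with idx 2(28); swap idx 2(49) with idx 0(48)
Result: [49, 42, 48, 5, 29, 28]


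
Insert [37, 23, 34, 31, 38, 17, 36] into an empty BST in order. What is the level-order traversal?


Root = 37; build tree by BST insertion.
Level-Order traversal: [37, 23, 38, 17, 34, 31, 36]


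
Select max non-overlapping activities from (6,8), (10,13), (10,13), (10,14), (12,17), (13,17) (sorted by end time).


Greedy: pick earliest-ending, then skip overlaps.
Selected (3 activities): [(6, 8), (10, 13), (13, 17)]


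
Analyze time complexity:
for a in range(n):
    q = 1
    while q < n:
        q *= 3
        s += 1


Per nesting level: O(n) * O(log n) = O(n log n)
Complexity: O(n log n)


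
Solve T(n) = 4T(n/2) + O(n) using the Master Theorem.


a=4, b=2, c=1. log_2(4)=2 > c=1. Case 1: O(n^log_b(a)) = O(n^2)
Complexity: O(n^2)


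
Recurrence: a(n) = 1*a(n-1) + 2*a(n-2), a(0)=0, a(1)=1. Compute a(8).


Build bottom-up:
...a(6)=21, a(7)=43, a(8)=1*43+2*21=85


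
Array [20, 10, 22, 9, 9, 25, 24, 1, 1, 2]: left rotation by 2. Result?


Left rotate by 2: [22, 9, 9, 25, 24, 1, 1, 2, 20, 10]


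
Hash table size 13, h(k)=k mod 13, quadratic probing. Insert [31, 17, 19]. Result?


Insertions: 31->slot 5; 17->slot 4; 19->slot 6
Table: [None, None, None, None, 17, 31, 19, None, None, None, None, None, None]


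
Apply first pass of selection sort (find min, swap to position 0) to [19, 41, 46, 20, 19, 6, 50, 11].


After one pass: [6, 41, 46, 20, 19, 19, 50, 11]


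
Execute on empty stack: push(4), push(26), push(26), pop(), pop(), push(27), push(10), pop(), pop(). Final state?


push(4) -> [4]
push(26) -> [4, 26]
push(26) -> [4, 26, 26]
pop() returns 26 -> [4, 26]
pop() returns 26 -> [4]
push(27) -> [4, 27]
push(10) -> [4, 27, 10]
pop() returns 10 -> [4, 27]
pop() returns 27 -> [4]
Final stack (bottom to top): [4]


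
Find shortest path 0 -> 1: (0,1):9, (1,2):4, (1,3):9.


Dijkstra from 0:
Distances: {0: 0, 1: 9, 2: 13, 3: 18}
Shortest distance to 1 = 9, path = [0, 1]


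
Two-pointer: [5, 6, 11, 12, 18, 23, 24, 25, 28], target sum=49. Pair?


Two pointers: lo=0, hi=8
Found pair: (24, 25) summing to 49


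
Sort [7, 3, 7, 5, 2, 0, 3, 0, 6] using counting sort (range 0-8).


Count array: [2, 0, 1, 2, 0, 1, 1, 2, 0]
Reconstruct: [0, 0, 2, 3, 3, 5, 6, 7, 7]


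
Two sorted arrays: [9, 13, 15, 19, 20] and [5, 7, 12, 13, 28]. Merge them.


Compare heads, take smaller each step.
Merged: [5, 7, 9, 12, 13, 13, 15, 19, 20, 28]


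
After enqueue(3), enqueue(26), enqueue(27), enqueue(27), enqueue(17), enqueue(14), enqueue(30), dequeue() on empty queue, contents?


enqueue(3) -> [3]
enqueue(26) -> [3, 26]
enqueue(27) -> [3, 26, 27]
enqueue(27) -> [3, 26, 27, 27]
enqueue(17) -> [3, 26, 27, 27, 17]
enqueue(14) -> [3, 26, 27, 27, 17, 14]
enqueue(30) -> [3, 26, 27, 27, 17, 14, 30]
dequeue() returns 3 -> [26, 27, 27, 17, 14, 30]
Final queue (front to back): [26, 27, 27, 17, 14, 30]


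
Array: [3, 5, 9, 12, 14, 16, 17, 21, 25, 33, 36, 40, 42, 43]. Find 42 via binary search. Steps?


Search for 42:
[0,13] mid=6 arr[6]=17
[7,13] mid=10 arr[10]=36
[11,13] mid=12 arr[12]=42
Total: 3 comparisons


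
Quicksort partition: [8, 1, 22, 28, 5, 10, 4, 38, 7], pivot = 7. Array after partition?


Elements <= 7 go left of pivot.
Result: [1, 5, 4, 7, 8, 10, 22, 38, 28], pivot at index 3


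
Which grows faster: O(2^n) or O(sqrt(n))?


sublinear grows slower than exponential
O(sqrt(n)) is asymptotically smaller; O(2^n) grows faster


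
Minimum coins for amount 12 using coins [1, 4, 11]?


dp[0]=0; dp[i]=1+min(dp[i-c] for c in coins)
...dp[7]=4, dp[8]=2, dp[9]=3, dp[10]=4, dp[11]=1, dp[12]=2
Minimum coins for 12 = 2


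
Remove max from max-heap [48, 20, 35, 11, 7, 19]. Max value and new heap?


Max = 48
Replace root with last, heapify down
Resulting heap: [35, 20, 19, 11, 7]


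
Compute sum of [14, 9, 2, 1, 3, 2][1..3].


Prefix sums: [0, 14, 23, 25, 26, 29, 31]
Sum[1..3] = prefix[4] - prefix[1] = 26 - 14 = 12


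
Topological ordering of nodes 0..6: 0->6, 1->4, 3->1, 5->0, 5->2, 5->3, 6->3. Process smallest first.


Kahn's algorithm, process smallest node first
Order: [5, 0, 2, 6, 3, 1, 4]


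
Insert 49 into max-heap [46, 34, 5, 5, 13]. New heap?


Append 49: [46, 34, 5, 5, 13, 49]
Bubble up: swap idx 5(49) with idx 2(5); swap idx 2(49) with idx 0(46)
Result: [49, 34, 46, 5, 13, 5]


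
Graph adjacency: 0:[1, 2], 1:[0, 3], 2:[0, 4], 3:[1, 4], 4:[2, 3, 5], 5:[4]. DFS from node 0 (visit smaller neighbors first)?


DFS stack-based: start with [0]
Visit order: [0, 1, 3, 4, 2, 5]


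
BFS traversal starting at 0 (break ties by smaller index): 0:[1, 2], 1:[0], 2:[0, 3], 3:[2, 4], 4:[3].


BFS queue: start with [0]
Visit order: [0, 1, 2, 3, 4]


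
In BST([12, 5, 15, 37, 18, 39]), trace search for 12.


BST root = 12
Search for 12: compare at each node
Path: [12]


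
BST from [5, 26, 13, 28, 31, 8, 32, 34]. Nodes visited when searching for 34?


BST root = 5
Search for 34: compare at each node
Path: [5, 26, 28, 31, 32, 34]


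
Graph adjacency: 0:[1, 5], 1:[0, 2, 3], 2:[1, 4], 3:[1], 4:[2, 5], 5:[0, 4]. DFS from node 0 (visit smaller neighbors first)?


DFS stack-based: start with [0]
Visit order: [0, 1, 2, 4, 5, 3]


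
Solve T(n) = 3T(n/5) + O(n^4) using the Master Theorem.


a=3, b=5, c=4. log_5(3)=0.683 < c=4. Case 3: O(n^c) = O(n^4)
Complexity: O(n^4)


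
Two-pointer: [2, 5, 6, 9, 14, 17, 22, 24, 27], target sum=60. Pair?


Two pointers: lo=0, hi=8
No pair sums to 60


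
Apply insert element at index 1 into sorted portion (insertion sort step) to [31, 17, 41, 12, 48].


After one pass: [17, 31, 41, 12, 48]


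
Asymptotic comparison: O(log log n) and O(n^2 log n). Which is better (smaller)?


double-logarithmic grows slower than n^2 log n
O(log log n) is asymptotically smaller; O(n^2 log n) grows faster


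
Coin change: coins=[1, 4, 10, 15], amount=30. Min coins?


dp[0]=0; dp[i]=1+min(dp[i-c] for c in coins)
...dp[25]=2, dp[26]=3, dp[27]=4, dp[28]=4, dp[29]=3, dp[30]=2
Minimum coins for 30 = 2


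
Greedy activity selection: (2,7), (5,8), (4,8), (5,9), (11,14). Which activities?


Greedy: pick earliest-ending, then skip overlaps.
Selected (2 activities): [(2, 7), (11, 14)]


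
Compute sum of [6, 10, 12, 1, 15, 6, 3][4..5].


Prefix sums: [0, 6, 16, 28, 29, 44, 50, 53]
Sum[4..5] = prefix[6] - prefix[4] = 50 - 29 = 21


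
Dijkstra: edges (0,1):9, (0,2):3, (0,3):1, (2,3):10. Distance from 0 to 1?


Dijkstra from 0:
Distances: {0: 0, 1: 9, 2: 3, 3: 1}
Shortest distance to 1 = 9, path = [0, 1]


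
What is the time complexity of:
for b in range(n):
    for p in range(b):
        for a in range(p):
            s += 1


Per nesting level: O(n) * O(n) [triangular over b] * O(n) [triangular over p] = O(n^3)
Complexity: O(n^3)


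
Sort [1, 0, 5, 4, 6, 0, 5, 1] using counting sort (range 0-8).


Count array: [2, 2, 0, 0, 1, 2, 1, 0, 0]
Reconstruct: [0, 0, 1, 1, 4, 5, 5, 6]


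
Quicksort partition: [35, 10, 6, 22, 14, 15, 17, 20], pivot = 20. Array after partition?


Elements <= 20 go left of pivot.
Result: [10, 6, 14, 15, 17, 20, 35, 22], pivot at index 5


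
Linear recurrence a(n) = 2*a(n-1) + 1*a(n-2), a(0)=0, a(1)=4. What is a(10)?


Build bottom-up:
...a(8)=1632, a(9)=3940, a(10)=2*3940+1*1632=9512


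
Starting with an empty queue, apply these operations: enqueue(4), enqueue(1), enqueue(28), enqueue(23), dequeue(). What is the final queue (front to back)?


enqueue(4) -> [4]
enqueue(1) -> [4, 1]
enqueue(28) -> [4, 1, 28]
enqueue(23) -> [4, 1, 28, 23]
dequeue() returns 4 -> [1, 28, 23]
Final queue (front to back): [1, 28, 23]


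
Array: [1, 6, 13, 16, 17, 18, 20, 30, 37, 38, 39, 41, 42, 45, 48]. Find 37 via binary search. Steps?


Search for 37:
[0,14] mid=7 arr[7]=30
[8,14] mid=11 arr[11]=41
[8,10] mid=9 arr[9]=38
[8,8] mid=8 arr[8]=37
Total: 4 comparisons


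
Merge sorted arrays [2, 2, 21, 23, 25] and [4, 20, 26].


Compare heads, take smaller each step.
Merged: [2, 2, 4, 20, 21, 23, 25, 26]


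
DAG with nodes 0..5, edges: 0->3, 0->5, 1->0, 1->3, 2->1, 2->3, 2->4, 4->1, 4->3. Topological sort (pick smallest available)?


Kahn's algorithm, process smallest node first
Order: [2, 4, 1, 0, 3, 5]


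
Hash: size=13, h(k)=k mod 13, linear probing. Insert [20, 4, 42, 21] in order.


Insertions: 20->slot 7; 4->slot 4; 42->slot 3; 21->slot 8
Table: [None, None, None, 42, 4, None, None, 20, 21, None, None, None, None]


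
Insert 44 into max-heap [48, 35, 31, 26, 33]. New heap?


Append 44: [48, 35, 31, 26, 33, 44]
Bubble up: swap idx 5(44) with idx 2(31)
Result: [48, 35, 44, 26, 33, 31]


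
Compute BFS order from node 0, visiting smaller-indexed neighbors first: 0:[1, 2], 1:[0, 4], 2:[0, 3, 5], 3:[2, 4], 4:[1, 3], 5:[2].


BFS queue: start with [0]
Visit order: [0, 1, 2, 4, 3, 5]


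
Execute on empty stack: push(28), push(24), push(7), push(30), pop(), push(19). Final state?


push(28) -> [28]
push(24) -> [28, 24]
push(7) -> [28, 24, 7]
push(30) -> [28, 24, 7, 30]
pop() returns 30 -> [28, 24, 7]
push(19) -> [28, 24, 7, 19]
Final stack (bottom to top): [28, 24, 7, 19]


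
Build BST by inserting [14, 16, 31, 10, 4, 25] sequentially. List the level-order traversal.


Root = 14; build tree by BST insertion.
Level-Order traversal: [14, 10, 16, 4, 31, 25]


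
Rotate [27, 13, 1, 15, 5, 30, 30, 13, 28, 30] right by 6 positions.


Right rotate by 6: [5, 30, 30, 13, 28, 30, 27, 13, 1, 15]


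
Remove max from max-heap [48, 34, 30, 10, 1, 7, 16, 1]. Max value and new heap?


Max = 48
Replace root with last, heapify down
Resulting heap: [34, 10, 30, 1, 1, 7, 16]


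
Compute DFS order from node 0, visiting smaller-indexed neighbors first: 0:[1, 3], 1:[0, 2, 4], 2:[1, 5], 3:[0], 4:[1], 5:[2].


DFS stack-based: start with [0]
Visit order: [0, 1, 2, 5, 4, 3]


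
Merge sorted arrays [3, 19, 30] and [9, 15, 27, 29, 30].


Compare heads, take smaller each step.
Merged: [3, 9, 15, 19, 27, 29, 30, 30]


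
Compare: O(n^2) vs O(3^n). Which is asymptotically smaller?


quadratic grows slower than exponential (base 3)
O(n^2) is asymptotically smaller; O(3^n) grows faster


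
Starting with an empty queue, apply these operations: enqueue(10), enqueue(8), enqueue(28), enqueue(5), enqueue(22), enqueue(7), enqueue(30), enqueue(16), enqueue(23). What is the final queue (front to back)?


enqueue(10) -> [10]
enqueue(8) -> [10, 8]
enqueue(28) -> [10, 8, 28]
enqueue(5) -> [10, 8, 28, 5]
enqueue(22) -> [10, 8, 28, 5, 22]
enqueue(7) -> [10, 8, 28, 5, 22, 7]
enqueue(30) -> [10, 8, 28, 5, 22, 7, 30]
enqueue(16) -> [10, 8, 28, 5, 22, 7, 30, 16]
enqueue(23) -> [10, 8, 28, 5, 22, 7, 30, 16, 23]
Final queue (front to back): [10, 8, 28, 5, 22, 7, 30, 16, 23]


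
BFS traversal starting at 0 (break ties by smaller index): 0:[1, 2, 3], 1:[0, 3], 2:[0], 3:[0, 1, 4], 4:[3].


BFS queue: start with [0]
Visit order: [0, 1, 2, 3, 4]


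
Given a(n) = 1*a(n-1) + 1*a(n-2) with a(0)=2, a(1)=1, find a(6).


Build bottom-up:
...a(4)=7, a(5)=11, a(6)=1*11+1*7=18


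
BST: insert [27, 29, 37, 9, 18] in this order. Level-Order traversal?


Root = 27; build tree by BST insertion.
Level-Order traversal: [27, 9, 29, 18, 37]


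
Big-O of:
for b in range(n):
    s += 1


Per nesting level: O(n) = O(n)
Complexity: O(n)


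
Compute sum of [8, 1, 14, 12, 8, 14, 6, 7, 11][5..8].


Prefix sums: [0, 8, 9, 23, 35, 43, 57, 63, 70, 81]
Sum[5..8] = prefix[9] - prefix[5] = 81 - 43 = 38


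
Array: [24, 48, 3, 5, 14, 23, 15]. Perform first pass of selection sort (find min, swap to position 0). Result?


After one pass: [3, 48, 24, 5, 14, 23, 15]


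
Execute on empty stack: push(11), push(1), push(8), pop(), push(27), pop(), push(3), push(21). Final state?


push(11) -> [11]
push(1) -> [11, 1]
push(8) -> [11, 1, 8]
pop() returns 8 -> [11, 1]
push(27) -> [11, 1, 27]
pop() returns 27 -> [11, 1]
push(3) -> [11, 1, 3]
push(21) -> [11, 1, 3, 21]
Final stack (bottom to top): [11, 1, 3, 21]


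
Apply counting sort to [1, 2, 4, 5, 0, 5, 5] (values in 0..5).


Count array: [1, 1, 1, 0, 1, 3]
Reconstruct: [0, 1, 2, 4, 5, 5, 5]


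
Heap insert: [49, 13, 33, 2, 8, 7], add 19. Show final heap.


Append 19: [49, 13, 33, 2, 8, 7, 19]
Bubble up: no swaps needed
Result: [49, 13, 33, 2, 8, 7, 19]


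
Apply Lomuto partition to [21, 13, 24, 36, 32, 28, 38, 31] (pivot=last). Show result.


Elements <= 31 go left of pivot.
Result: [21, 13, 24, 28, 31, 36, 38, 32], pivot at index 4


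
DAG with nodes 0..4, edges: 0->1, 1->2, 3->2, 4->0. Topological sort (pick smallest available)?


Kahn's algorithm, process smallest node first
Order: [3, 4, 0, 1, 2]


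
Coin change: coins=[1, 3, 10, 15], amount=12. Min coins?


dp[0]=0; dp[i]=1+min(dp[i-c] for c in coins)
...dp[7]=3, dp[8]=4, dp[9]=3, dp[10]=1, dp[11]=2, dp[12]=3
Minimum coins for 12 = 3


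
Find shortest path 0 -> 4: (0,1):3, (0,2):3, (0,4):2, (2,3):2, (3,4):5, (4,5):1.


Dijkstra from 0:
Distances: {0: 0, 1: 3, 2: 3, 3: 5, 4: 2, 5: 3}
Shortest distance to 4 = 2, path = [0, 4]


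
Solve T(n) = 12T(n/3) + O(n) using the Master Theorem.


a=12, b=3, c=1. log_3(12)=2.262 > c=1. Case 1: O(n^log_b(a)) = O(n^2.262)
Complexity: O(n^2.262)


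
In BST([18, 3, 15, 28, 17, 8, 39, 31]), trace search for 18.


BST root = 18
Search for 18: compare at each node
Path: [18]


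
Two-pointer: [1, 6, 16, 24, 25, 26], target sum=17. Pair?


Two pointers: lo=0, hi=5
Found pair: (1, 16) summing to 17


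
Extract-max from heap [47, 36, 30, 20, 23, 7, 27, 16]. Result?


Max = 47
Replace root with last, heapify down
Resulting heap: [36, 23, 30, 20, 16, 7, 27]


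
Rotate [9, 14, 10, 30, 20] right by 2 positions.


Right rotate by 2: [30, 20, 9, 14, 10]


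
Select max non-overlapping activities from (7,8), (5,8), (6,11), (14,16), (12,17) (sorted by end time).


Greedy: pick earliest-ending, then skip overlaps.
Selected (2 activities): [(7, 8), (14, 16)]


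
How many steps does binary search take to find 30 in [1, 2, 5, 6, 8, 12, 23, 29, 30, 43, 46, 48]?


Search for 30:
[0,11] mid=5 arr[5]=12
[6,11] mid=8 arr[8]=30
Total: 2 comparisons


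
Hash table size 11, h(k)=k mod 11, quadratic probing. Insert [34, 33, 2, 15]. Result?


Insertions: 34->slot 1; 33->slot 0; 2->slot 2; 15->slot 4
Table: [33, 34, 2, None, 15, None, None, None, None, None, None]


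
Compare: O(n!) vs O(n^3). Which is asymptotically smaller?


cubic grows slower than factorial
O(n^3) is asymptotically smaller; O(n!) grows faster


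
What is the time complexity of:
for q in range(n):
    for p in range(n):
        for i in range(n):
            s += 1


Per nesting level: O(n) * O(n) * O(n) = O(n^3)
Complexity: O(n^3)


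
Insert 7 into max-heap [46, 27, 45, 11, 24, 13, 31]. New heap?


Append 7: [46, 27, 45, 11, 24, 13, 31, 7]
Bubble up: no swaps needed
Result: [46, 27, 45, 11, 24, 13, 31, 7]


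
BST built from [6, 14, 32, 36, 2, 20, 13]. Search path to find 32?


BST root = 6
Search for 32: compare at each node
Path: [6, 14, 32]


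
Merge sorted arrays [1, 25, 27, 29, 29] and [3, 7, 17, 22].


Compare heads, take smaller each step.
Merged: [1, 3, 7, 17, 22, 25, 27, 29, 29]


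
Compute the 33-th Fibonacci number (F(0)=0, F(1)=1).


F(n)=F(n-1)+F(n-2)
...F(31)=1346269, F(32)=2178309, F(33)=3524578


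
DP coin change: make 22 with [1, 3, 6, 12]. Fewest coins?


dp[0]=0; dp[i]=1+min(dp[i-c] for c in coins)
...dp[17]=4, dp[18]=2, dp[19]=3, dp[20]=4, dp[21]=3, dp[22]=4
Minimum coins for 22 = 4


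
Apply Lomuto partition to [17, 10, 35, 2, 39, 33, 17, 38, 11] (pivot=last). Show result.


Elements <= 11 go left of pivot.
Result: [10, 2, 11, 17, 39, 33, 17, 38, 35], pivot at index 2


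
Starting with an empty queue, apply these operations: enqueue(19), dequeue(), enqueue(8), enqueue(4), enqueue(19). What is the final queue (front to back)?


enqueue(19) -> [19]
dequeue() returns 19 -> []
enqueue(8) -> [8]
enqueue(4) -> [8, 4]
enqueue(19) -> [8, 4, 19]
Final queue (front to back): [8, 4, 19]


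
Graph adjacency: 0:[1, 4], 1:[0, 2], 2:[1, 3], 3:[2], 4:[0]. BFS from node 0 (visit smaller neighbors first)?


BFS queue: start with [0]
Visit order: [0, 1, 4, 2, 3]


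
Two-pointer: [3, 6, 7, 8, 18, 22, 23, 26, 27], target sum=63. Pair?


Two pointers: lo=0, hi=8
No pair sums to 63


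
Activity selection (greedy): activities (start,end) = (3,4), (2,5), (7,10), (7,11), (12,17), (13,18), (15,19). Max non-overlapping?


Greedy: pick earliest-ending, then skip overlaps.
Selected (3 activities): [(3, 4), (7, 10), (12, 17)]


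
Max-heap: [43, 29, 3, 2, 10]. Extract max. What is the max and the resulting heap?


Max = 43
Replace root with last, heapify down
Resulting heap: [29, 10, 3, 2]


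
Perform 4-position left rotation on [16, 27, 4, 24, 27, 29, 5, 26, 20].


Left rotate by 4: [27, 29, 5, 26, 20, 16, 27, 4, 24]


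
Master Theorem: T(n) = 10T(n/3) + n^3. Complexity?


a=10, b=3, c=3. log_3(10)=2.096 < c=3. Case 3: O(n^c) = O(n^3)
Complexity: O(n^3)


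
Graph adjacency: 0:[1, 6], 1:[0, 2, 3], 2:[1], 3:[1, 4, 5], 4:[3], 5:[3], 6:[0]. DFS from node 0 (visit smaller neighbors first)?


DFS stack-based: start with [0]
Visit order: [0, 1, 2, 3, 4, 5, 6]


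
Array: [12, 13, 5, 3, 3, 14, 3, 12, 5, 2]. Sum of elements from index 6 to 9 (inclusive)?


Prefix sums: [0, 12, 25, 30, 33, 36, 50, 53, 65, 70, 72]
Sum[6..9] = prefix[10] - prefix[6] = 72 - 50 = 22


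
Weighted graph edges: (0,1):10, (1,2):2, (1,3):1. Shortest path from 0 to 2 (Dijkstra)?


Dijkstra from 0:
Distances: {0: 0, 1: 10, 2: 12, 3: 11}
Shortest distance to 2 = 12, path = [0, 1, 2]


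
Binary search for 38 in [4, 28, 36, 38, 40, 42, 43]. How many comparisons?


Search for 38:
[0,6] mid=3 arr[3]=38
Total: 1 comparisons


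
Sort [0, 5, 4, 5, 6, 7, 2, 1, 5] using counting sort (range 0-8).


Count array: [1, 1, 1, 0, 1, 3, 1, 1, 0]
Reconstruct: [0, 1, 2, 4, 5, 5, 5, 6, 7]


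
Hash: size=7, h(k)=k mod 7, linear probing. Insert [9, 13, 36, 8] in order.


Insertions: 9->slot 2; 13->slot 6; 36->slot 1; 8->slot 3
Table: [None, 36, 9, 8, None, None, 13]


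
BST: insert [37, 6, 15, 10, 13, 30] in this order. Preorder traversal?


Root = 37; build tree by BST insertion.
Preorder traversal: [37, 6, 15, 10, 13, 30]


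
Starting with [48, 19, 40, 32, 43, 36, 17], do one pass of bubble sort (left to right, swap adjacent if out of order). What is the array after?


After one pass: [19, 40, 32, 43, 36, 17, 48]


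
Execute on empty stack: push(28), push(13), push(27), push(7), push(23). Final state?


push(28) -> [28]
push(13) -> [28, 13]
push(27) -> [28, 13, 27]
push(7) -> [28, 13, 27, 7]
push(23) -> [28, 13, 27, 7, 23]
Final stack (bottom to top): [28, 13, 27, 7, 23]


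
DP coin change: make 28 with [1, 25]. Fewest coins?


dp[0]=0; dp[i]=1+min(dp[i-c] for c in coins)
...dp[23]=23, dp[24]=24, dp[25]=1, dp[26]=2, dp[27]=3, dp[28]=4
Minimum coins for 28 = 4


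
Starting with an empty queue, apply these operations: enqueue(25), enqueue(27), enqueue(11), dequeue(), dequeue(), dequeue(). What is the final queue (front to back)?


enqueue(25) -> [25]
enqueue(27) -> [25, 27]
enqueue(11) -> [25, 27, 11]
dequeue() returns 25 -> [27, 11]
dequeue() returns 27 -> [11]
dequeue() returns 11 -> []
Final queue (front to back): []


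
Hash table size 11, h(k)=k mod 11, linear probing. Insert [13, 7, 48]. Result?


Insertions: 13->slot 2; 7->slot 7; 48->slot 4
Table: [None, None, 13, None, 48, None, None, 7, None, None, None]


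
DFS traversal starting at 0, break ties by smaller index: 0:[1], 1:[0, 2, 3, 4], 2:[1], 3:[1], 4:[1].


DFS stack-based: start with [0]
Visit order: [0, 1, 2, 3, 4]


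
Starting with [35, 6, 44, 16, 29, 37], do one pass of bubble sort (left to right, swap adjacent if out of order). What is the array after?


After one pass: [6, 35, 16, 29, 37, 44]


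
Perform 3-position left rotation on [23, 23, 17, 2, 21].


Left rotate by 3: [2, 21, 23, 23, 17]


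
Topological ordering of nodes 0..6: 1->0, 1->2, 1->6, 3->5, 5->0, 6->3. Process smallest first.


Kahn's algorithm, process smallest node first
Order: [1, 2, 4, 6, 3, 5, 0]


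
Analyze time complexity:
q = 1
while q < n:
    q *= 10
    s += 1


Per nesting level: O(log n) = O(log n)
Complexity: O(log n)


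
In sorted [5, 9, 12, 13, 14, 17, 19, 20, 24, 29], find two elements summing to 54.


Two pointers: lo=0, hi=9
No pair sums to 54


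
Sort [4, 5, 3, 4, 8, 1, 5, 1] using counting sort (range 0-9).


Count array: [0, 2, 0, 1, 2, 2, 0, 0, 1, 0]
Reconstruct: [1, 1, 3, 4, 4, 5, 5, 8]


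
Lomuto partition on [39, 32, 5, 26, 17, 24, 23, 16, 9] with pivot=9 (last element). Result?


Elements <= 9 go left of pivot.
Result: [5, 9, 39, 26, 17, 24, 23, 16, 32], pivot at index 1


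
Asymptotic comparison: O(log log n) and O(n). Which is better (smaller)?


double-logarithmic grows slower than linear
O(log log n) is asymptotically smaller; O(n) grows faster


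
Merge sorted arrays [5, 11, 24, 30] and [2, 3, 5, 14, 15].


Compare heads, take smaller each step.
Merged: [2, 3, 5, 5, 11, 14, 15, 24, 30]


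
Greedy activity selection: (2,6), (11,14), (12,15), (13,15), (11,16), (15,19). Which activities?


Greedy: pick earliest-ending, then skip overlaps.
Selected (3 activities): [(2, 6), (11, 14), (15, 19)]


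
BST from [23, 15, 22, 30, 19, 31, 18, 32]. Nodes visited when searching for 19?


BST root = 23
Search for 19: compare at each node
Path: [23, 15, 22, 19]


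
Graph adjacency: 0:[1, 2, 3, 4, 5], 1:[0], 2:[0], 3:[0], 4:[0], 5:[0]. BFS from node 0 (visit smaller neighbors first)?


BFS queue: start with [0]
Visit order: [0, 1, 2, 3, 4, 5]


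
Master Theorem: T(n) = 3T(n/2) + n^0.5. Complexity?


a=3, b=2, c=0.5. log_2(3)=1.585 > c=0.5. Case 1: O(n^log_b(a)) = O(n^1.585)
Complexity: O(n^1.585)


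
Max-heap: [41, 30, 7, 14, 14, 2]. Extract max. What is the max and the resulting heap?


Max = 41
Replace root with last, heapify down
Resulting heap: [30, 14, 7, 2, 14]


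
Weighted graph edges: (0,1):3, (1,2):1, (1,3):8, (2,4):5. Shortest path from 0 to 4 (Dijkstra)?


Dijkstra from 0:
Distances: {0: 0, 1: 3, 2: 4, 3: 11, 4: 9}
Shortest distance to 4 = 9, path = [0, 1, 2, 4]


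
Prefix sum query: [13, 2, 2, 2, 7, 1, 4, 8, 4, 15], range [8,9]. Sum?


Prefix sums: [0, 13, 15, 17, 19, 26, 27, 31, 39, 43, 58]
Sum[8..9] = prefix[10] - prefix[8] = 58 - 39 = 19


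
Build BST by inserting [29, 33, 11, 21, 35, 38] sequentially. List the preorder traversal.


Root = 29; build tree by BST insertion.
Preorder traversal: [29, 11, 21, 33, 35, 38]


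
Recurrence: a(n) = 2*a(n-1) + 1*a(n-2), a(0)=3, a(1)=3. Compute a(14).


Build bottom-up:
...a(12)=58803, a(13)=141963, a(14)=2*141963+1*58803=342729


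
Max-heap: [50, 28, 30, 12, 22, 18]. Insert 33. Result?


Append 33: [50, 28, 30, 12, 22, 18, 33]
Bubble up: swap idx 6(33) with idx 2(30)
Result: [50, 28, 33, 12, 22, 18, 30]


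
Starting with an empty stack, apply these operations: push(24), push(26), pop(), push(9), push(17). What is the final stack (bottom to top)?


push(24) -> [24]
push(26) -> [24, 26]
pop() returns 26 -> [24]
push(9) -> [24, 9]
push(17) -> [24, 9, 17]
Final stack (bottom to top): [24, 9, 17]


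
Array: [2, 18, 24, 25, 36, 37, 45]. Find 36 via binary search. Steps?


Search for 36:
[0,6] mid=3 arr[3]=25
[4,6] mid=5 arr[5]=37
[4,4] mid=4 arr[4]=36
Total: 3 comparisons


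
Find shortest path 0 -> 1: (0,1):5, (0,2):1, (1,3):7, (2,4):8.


Dijkstra from 0:
Distances: {0: 0, 1: 5, 2: 1, 3: 12, 4: 9}
Shortest distance to 1 = 5, path = [0, 1]


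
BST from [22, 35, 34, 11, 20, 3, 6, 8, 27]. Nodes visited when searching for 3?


BST root = 22
Search for 3: compare at each node
Path: [22, 11, 3]


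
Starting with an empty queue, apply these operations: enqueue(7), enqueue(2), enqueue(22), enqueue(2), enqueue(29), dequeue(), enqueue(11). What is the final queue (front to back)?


enqueue(7) -> [7]
enqueue(2) -> [7, 2]
enqueue(22) -> [7, 2, 22]
enqueue(2) -> [7, 2, 22, 2]
enqueue(29) -> [7, 2, 22, 2, 29]
dequeue() returns 7 -> [2, 22, 2, 29]
enqueue(11) -> [2, 22, 2, 29, 11]
Final queue (front to back): [2, 22, 2, 29, 11]


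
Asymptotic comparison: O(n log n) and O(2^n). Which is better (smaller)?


linearithmic grows slower than exponential
O(n log n) is asymptotically smaller; O(2^n) grows faster


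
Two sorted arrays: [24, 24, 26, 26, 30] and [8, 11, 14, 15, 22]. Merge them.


Compare heads, take smaller each step.
Merged: [8, 11, 14, 15, 22, 24, 24, 26, 26, 30]


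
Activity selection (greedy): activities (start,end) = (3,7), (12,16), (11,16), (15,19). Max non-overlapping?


Greedy: pick earliest-ending, then skip overlaps.
Selected (2 activities): [(3, 7), (12, 16)]


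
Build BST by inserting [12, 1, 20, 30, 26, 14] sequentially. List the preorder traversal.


Root = 12; build tree by BST insertion.
Preorder traversal: [12, 1, 20, 14, 30, 26]


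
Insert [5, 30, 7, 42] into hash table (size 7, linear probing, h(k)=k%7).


Insertions: 5->slot 5; 30->slot 2; 7->slot 0; 42->slot 1
Table: [7, 42, 30, None, None, 5, None]


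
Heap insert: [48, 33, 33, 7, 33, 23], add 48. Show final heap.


Append 48: [48, 33, 33, 7, 33, 23, 48]
Bubble up: swap idx 6(48) with idx 2(33)
Result: [48, 33, 48, 7, 33, 23, 33]


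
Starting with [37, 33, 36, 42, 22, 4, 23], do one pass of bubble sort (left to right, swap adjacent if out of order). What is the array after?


After one pass: [33, 36, 37, 22, 4, 23, 42]


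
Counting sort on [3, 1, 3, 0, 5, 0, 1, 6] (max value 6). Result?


Count array: [2, 2, 0, 2, 0, 1, 1]
Reconstruct: [0, 0, 1, 1, 3, 3, 5, 6]


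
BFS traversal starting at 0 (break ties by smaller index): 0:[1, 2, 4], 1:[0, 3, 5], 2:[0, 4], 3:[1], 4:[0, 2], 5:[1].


BFS queue: start with [0]
Visit order: [0, 1, 2, 4, 3, 5]


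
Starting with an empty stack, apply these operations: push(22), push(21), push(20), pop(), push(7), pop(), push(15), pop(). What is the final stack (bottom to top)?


push(22) -> [22]
push(21) -> [22, 21]
push(20) -> [22, 21, 20]
pop() returns 20 -> [22, 21]
push(7) -> [22, 21, 7]
pop() returns 7 -> [22, 21]
push(15) -> [22, 21, 15]
pop() returns 15 -> [22, 21]
Final stack (bottom to top): [22, 21]


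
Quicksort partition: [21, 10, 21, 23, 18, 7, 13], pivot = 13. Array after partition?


Elements <= 13 go left of pivot.
Result: [10, 7, 13, 23, 18, 21, 21], pivot at index 2


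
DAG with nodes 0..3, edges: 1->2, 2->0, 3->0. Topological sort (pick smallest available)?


Kahn's algorithm, process smallest node first
Order: [1, 2, 3, 0]


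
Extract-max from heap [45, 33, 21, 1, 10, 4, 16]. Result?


Max = 45
Replace root with last, heapify down
Resulting heap: [33, 16, 21, 1, 10, 4]


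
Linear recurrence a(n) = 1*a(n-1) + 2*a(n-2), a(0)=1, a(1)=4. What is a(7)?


Build bottom-up:
...a(5)=54, a(6)=106, a(7)=1*106+2*54=214


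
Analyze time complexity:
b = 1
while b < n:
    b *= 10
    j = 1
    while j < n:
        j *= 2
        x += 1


Per nesting level: O(log n) * O(log n) = O((log n)^2)
Complexity: O((log n)^2)


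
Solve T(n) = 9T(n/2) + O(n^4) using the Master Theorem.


a=9, b=2, c=4. log_2(9)=3.170 < c=4. Case 3: O(n^c) = O(n^4)
Complexity: O(n^4)


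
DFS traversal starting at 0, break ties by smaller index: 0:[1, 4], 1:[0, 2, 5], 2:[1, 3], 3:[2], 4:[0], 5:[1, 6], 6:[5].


DFS stack-based: start with [0]
Visit order: [0, 1, 2, 3, 5, 6, 4]


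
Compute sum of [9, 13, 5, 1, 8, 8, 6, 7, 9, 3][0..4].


Prefix sums: [0, 9, 22, 27, 28, 36, 44, 50, 57, 66, 69]
Sum[0..4] = prefix[5] - prefix[0] = 36 - 0 = 36


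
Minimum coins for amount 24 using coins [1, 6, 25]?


dp[0]=0; dp[i]=1+min(dp[i-c] for c in coins)
...dp[19]=4, dp[20]=5, dp[21]=6, dp[22]=7, dp[23]=8, dp[24]=4
Minimum coins for 24 = 4


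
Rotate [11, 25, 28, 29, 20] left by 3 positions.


Left rotate by 3: [29, 20, 11, 25, 28]


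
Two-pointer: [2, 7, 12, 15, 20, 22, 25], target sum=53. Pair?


Two pointers: lo=0, hi=6
No pair sums to 53


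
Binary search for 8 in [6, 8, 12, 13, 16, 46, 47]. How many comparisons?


Search for 8:
[0,6] mid=3 arr[3]=13
[0,2] mid=1 arr[1]=8
Total: 2 comparisons


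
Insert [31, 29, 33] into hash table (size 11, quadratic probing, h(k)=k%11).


Insertions: 31->slot 9; 29->slot 7; 33->slot 0
Table: [33, None, None, None, None, None, None, 29, None, 31, None]


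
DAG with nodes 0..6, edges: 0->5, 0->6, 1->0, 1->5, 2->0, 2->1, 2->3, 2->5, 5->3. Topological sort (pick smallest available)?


Kahn's algorithm, process smallest node first
Order: [2, 1, 0, 4, 5, 3, 6]


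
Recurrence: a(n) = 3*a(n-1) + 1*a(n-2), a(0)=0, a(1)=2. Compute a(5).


Build bottom-up:
...a(3)=20, a(4)=66, a(5)=3*66+1*20=218


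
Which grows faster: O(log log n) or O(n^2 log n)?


double-logarithmic grows slower than n^2 log n
O(log log n) is asymptotically smaller; O(n^2 log n) grows faster


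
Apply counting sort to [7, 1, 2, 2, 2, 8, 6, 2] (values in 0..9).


Count array: [0, 1, 4, 0, 0, 0, 1, 1, 1, 0]
Reconstruct: [1, 2, 2, 2, 2, 6, 7, 8]


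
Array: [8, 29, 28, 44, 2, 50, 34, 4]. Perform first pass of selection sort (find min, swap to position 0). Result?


After one pass: [2, 29, 28, 44, 8, 50, 34, 4]


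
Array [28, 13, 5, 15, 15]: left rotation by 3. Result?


Left rotate by 3: [15, 15, 28, 13, 5]


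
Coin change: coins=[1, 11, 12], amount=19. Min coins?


dp[0]=0; dp[i]=1+min(dp[i-c] for c in coins)
...dp[14]=3, dp[15]=4, dp[16]=5, dp[17]=6, dp[18]=7, dp[19]=8
Minimum coins for 19 = 8


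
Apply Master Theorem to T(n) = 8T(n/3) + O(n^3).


a=8, b=3, c=3. log_3(8)=1.893 < c=3. Case 3: O(n^c) = O(n^3)
Complexity: O(n^3)


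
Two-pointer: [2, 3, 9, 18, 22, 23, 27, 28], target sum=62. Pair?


Two pointers: lo=0, hi=7
No pair sums to 62


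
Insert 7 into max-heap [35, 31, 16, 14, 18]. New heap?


Append 7: [35, 31, 16, 14, 18, 7]
Bubble up: no swaps needed
Result: [35, 31, 16, 14, 18, 7]


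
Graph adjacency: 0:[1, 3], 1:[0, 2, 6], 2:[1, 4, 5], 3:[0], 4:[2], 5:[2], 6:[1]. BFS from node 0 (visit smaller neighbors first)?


BFS queue: start with [0]
Visit order: [0, 1, 3, 2, 6, 4, 5]


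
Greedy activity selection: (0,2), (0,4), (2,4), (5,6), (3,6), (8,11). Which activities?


Greedy: pick earliest-ending, then skip overlaps.
Selected (4 activities): [(0, 2), (2, 4), (5, 6), (8, 11)]


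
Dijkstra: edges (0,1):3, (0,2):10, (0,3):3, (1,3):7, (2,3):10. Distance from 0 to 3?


Dijkstra from 0:
Distances: {0: 0, 1: 3, 2: 10, 3: 3}
Shortest distance to 3 = 3, path = [0, 3]
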